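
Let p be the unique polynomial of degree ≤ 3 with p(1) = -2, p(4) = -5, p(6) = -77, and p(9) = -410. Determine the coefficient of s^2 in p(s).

Write p(s) = as^3 + bs^2 + cs + d. Substituting each data point gives a linear system:
  a + b + c + d = -2
  64a + 16b + 4c + d = -5
  216a + 36b + 6c + d = -77
  729a + 81b + 9c + d = -410
Solving the system yields a = -1, b = 4, c = 0, d = -5.
So p(s) = -s^3 + 4s^2 - 5.
The coefficient of s^2 is 4.

4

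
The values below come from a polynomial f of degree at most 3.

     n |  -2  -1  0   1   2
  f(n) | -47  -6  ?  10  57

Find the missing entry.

On equispaced nodes a degree-3 polynomial has vanishing fourth forward difference, so
  f(-2) - 4·f(-1) + 6·f(0) - 4·f(1) + f(2) = 0.
Substituting the known values and solving for f(0):
  6·f(0) = 6
  f(0) = 1.

1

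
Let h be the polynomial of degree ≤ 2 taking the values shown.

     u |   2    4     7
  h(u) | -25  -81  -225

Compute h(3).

-49

Write h(u) = au^2 + bu + c. Substituting each data point gives a linear system:
  4a + 2b + c = -25
  16a + 4b + c = -81
  49a + 7b + c = -225
Solving the system yields a = -4, b = -4, c = -1.
So h(u) = -4u² - 4u - 1.
Then h(3) = -49.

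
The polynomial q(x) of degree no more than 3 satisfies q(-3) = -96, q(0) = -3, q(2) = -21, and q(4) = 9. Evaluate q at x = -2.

Write q(x) = ax^3 + bx^2 + cx + d. Substituting each data point gives a linear system:
  -27a + 9b - 3c + d = -96
  d = -3
  8a + 4b + 2c + d = -21
  64a + 16b + 4c + d = 9
Solving the system yields a = 2, b = -6, c = -5, d = -3.
So q(x) = 2x^3 - 6x^2 - 5x - 3.
Then q(-2) = -33.

-33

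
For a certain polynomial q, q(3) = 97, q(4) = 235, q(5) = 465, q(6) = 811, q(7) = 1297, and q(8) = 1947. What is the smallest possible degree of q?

3

Forward differences of the values at s = 3, 4, 5, 6, 7, 8:
  q  : 97  235  465  811  1297  1947
  Δ  : 138  230  346  486  650
  Δ^2: 92  116  140  164
  Δ^3: 24  24  24
  Δ^4: 0  0
  Δ^5: 0
The third differences are constant (24) and nonzero, while all higher differences vanish, so the minimal degree is 3.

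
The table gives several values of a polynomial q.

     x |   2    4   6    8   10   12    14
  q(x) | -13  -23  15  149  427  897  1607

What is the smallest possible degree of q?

3

Forward differences of the values at x = 2, 4, 6, 8, 10, 12, 14:
  q  : -13  -23  15  149  427  897  1607
  Δ  : -10  38  134  278  470  710
  Δ^2: 48  96  144  192  240
  Δ^3: 48  48  48  48
  Δ^4: 0  0  0
  Δ^5: 0  0
  Δ^6: 0
The third differences are constant (48) and nonzero, while all higher differences vanish, so the minimal degree is 3.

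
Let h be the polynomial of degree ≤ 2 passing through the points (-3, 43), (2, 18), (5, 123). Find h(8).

318

Write h(s) = as^2 + bs + c. Substituting each data point gives a linear system:
  9a - 3b + c = 43
  4a + 2b + c = 18
  25a + 5b + c = 123
Solving the system yields a = 5, b = 0, c = -2.
So h(s) = 5s^2 - 2.
Then h(8) = 318.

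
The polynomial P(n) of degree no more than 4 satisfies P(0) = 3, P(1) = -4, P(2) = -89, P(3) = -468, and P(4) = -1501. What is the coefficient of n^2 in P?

Write P(n) = an^4 + bn^3 + cn^2 + dn + e. Substituting each data point gives a linear system:
  e = 3
  a + b + c + d + e = -4
  16a + 8b + 4c + 2d + e = -89
  81a + 27b + 9c + 3d + e = -468
  256a + 64b + 16c + 4d + e = -1501
Solving the system yields a = -6, b = 0, c = 3, d = -4, e = 3.
So P(n) = -6n^4 + 3n^2 - 4n + 3.
The coefficient of n^2 is 3.

3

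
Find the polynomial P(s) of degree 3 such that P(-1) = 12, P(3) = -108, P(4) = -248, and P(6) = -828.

P(s) = -4s^3 + 2s^2 - 6s

Write P(s) = as^3 + bs^2 + cs + d. Substituting each data point gives a linear system:
  -a + b - c + d = 12
  27a + 9b + 3c + d = -108
  64a + 16b + 4c + d = -248
  216a + 36b + 6c + d = -828
Solving the system yields a = -4, b = 2, c = -6, d = 0.
So P(s) = -4s³ + 2s² - 6s.
Check: P(-1) = 12. ✓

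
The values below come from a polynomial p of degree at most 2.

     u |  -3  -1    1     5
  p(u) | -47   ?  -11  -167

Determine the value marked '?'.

-5

The 3 known points determine the degree-2 polynomial uniquely.
Write p(u) = au^2 + bu + c. Substituting each data point gives a linear system:
  9a - 3b + c = -47
  a + b + c = -11
  25a + 5b + c = -167
Solving the system yields a = -6, b = -3, c = -2.
So p(u) = -6u² - 3u - 2.
Then p(-1) = -5.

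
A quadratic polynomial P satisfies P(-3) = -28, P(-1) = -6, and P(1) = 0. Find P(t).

P(t) = -2t^2 + 3t - 1

Write P(t) = at^2 + bt + c. Substituting each data point gives a linear system:
  9a - 3b + c = -28
  a - b + c = -6
  a + b + c = 0
Solving the system yields a = -2, b = 3, c = -1.
So P(t) = -2t² + 3t - 1.
Check: P(1) = 0. ✓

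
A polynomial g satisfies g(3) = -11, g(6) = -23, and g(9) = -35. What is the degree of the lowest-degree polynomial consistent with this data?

1

Forward differences of the values at n = 3, 6, 9:
  g  : -11  -23  -35
  Δ  : -12  -12
  Δ^2: 0
The first differences are constant (-12) and nonzero, while all higher differences vanish, so the minimal degree is 1.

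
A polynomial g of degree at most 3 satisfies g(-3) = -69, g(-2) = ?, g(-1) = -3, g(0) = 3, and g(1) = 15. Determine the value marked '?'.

The 4 known points determine the degree-3 polynomial uniquely.
Write g(t) = at^3 + bt^2 + ct + d. Substituting each data point gives a linear system:
  -27a + 9b - 3c + d = -69
  -a + b - c + d = -3
  d = 3
  a + b + c + d = 15
Solving the system yields a = 3, b = 3, c = 6, d = 3.
So g(t) = 3t^3 + 3t^2 + 6t + 3.
Then g(-2) = -21.

-21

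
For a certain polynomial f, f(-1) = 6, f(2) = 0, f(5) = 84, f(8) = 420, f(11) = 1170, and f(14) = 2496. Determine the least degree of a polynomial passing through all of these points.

3

Forward differences of the values at u = -1, 2, 5, 8, 11, 14:
  f  : 6  0  84  420  1170  2496
  Δ  : -6  84  336  750  1326
  Δ^2: 90  252  414  576
  Δ^3: 162  162  162
  Δ^4: 0  0
  Δ^5: 0
The third differences are constant (162) and nonzero, while all higher differences vanish, so the minimal degree is 3.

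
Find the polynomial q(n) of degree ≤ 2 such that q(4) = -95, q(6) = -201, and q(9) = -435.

q(n) = -5n^2 - 3n - 3

Using the Lagrange interpolation formula with nodes 4, 6, 9:
  L_0(n) = (n - 6)(n - 9) / 10
  L_1(n) = (n - 4)(n - 9) / -6
  L_2(n) = (n - 4)(n - 6) / 15
Then q(n) = -95·L_0(n) - 201·L_1(n) - 435·L_2(n).
Expanding and collecting terms gives q(n) = -5n^2 - 3n - 3.
Check: q(9) = -435. ✓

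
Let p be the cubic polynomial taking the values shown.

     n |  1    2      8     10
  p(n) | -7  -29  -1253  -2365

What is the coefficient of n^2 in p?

Write p(n) = an^3 + bn^2 + cn + d. Substituting each data point gives a linear system:
  a + b + c + d = -7
  8a + 4b + 2c + d = -29
  512a + 64b + 8c + d = -1253
  1000a + 100b + 10c + d = -2365
Solving the system yields a = -2, b = -4, c = 4, d = -5.
So p(n) = -2n³ - 4n² + 4n - 5.
The coefficient of n^2 is -4.

-4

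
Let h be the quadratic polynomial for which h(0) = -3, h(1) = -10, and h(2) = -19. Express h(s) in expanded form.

Write h(s) = as^2 + bs + c. Substituting each data point gives a linear system:
  c = -3
  a + b + c = -10
  4a + 2b + c = -19
Solving the system yields a = -1, b = -6, c = -3.
So h(s) = -s^2 - 6s - 3.
Check: h(1) = -10. ✓

h(s) = -s^2 - 6s - 3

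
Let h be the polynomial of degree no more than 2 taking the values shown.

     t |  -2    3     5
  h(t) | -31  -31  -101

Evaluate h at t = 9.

Write h(t) = at^2 + bt + c. Substituting each data point gives a linear system:
  4a - 2b + c = -31
  9a + 3b + c = -31
  25a + 5b + c = -101
Solving the system yields a = -5, b = 5, c = -1.
So h(t) = -5t^2 + 5t - 1.
Then h(9) = -361.

-361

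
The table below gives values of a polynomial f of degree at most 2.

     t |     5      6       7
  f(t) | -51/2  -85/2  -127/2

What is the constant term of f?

-1/2

Write f(t) = at^2 + bt + c. Substituting each data point gives a linear system:
  25a + 5b + c = -51/2
  36a + 6b + c = -85/2
  49a + 7b + c = -127/2
Solving the system yields a = -2, b = 5, c = -1/2.
So f(t) = -2t^2 + 5t - 1/2.
The constant term is -1/2.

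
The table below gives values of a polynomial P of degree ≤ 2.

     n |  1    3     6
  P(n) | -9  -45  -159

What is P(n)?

P(n) = -4n^2 - 2n - 3

Using the Lagrange interpolation formula with nodes 1, 3, 6:
  L_0(n) = (n - 3)(n - 6) / 10
  L_1(n) = (n - 1)(n - 6) / -6
  L_2(n) = (n - 1)(n - 3) / 15
Then P(n) = -9·L_0(n) - 45·L_1(n) - 159·L_2(n).
Expanding and collecting terms gives P(n) = -4n^2 - 2n - 3.
Check: P(1) = -9. ✓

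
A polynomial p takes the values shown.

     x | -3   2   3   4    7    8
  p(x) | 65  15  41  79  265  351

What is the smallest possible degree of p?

Divided differences on the nodes -3, 2, 3, 4, 7, 8:
  order 0: 65  15  41  79  265  351
  order 1: -10  26  38  62  86
  order 2: 6  6  6  6
  order 3: 0  0  0
  order 4: 0  0
  order 5: 0
The order-2 divided differences are all 6 (nonzero) and every higher order vanishes, so the data lies on a polynomial of degree exactly 2.

2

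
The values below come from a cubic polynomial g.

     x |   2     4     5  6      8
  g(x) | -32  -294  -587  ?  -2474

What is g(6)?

-1028

The 4 known points determine the degree-3 polynomial uniquely.
Write g(x) = ax^3 + bx^2 + cx + d. Substituting each data point gives a linear system:
  8a + 4b + 2c + d = -32
  64a + 16b + 4c + d = -294
  125a + 25b + 5c + d = -587
  512a + 64b + 8c + d = -2474
Solving the system yields a = -5, b = 1, c = 3, d = -2.
So g(x) = -5x^3 + x^2 + 3x - 2.
Then g(6) = -1028.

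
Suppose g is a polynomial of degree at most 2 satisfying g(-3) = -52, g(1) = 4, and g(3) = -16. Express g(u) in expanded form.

g(u) = -4u^2 + 6u + 2

Write g(u) = au^2 + bu + c. Substituting each data point gives a linear system:
  9a - 3b + c = -52
  a + b + c = 4
  9a + 3b + c = -16
Solving the system yields a = -4, b = 6, c = 2.
So g(u) = -4u^2 + 6u + 2.
Check: g(-3) = -52. ✓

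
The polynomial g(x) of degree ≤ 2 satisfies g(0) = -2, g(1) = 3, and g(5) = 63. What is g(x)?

Write g(x) = ax^2 + bx + c. Substituting each data point gives a linear system:
  c = -2
  a + b + c = 3
  25a + 5b + c = 63
Solving the system yields a = 2, b = 3, c = -2.
So g(x) = 2x^2 + 3x - 2.
Check: g(5) = 63. ✓

g(x) = 2x^2 + 3x - 2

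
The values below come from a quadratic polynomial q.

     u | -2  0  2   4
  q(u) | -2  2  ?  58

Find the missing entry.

22

The 3 known points determine the degree-2 polynomial uniquely.
Write q(u) = au^2 + bu + c. Substituting each data point gives a linear system:
  4a - 2b + c = -2
  c = 2
  16a + 4b + c = 58
Solving the system yields a = 2, b = 6, c = 2.
So q(u) = 2u^2 + 6u + 2.
Then q(2) = 22.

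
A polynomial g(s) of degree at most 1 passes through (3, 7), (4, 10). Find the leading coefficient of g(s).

3

Write g(s) = as + b. Substituting each data point gives a linear system:
  3a + b = 7
  4a + b = 10
Solving the system yields a = 3, b = -2.
So g(s) = 3s - 2.
The leading coefficient is 3.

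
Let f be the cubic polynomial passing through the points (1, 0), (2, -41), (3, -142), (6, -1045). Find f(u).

f(u) = -4u^3 - 6u^2 + 5u + 5

Write f(u) = au^3 + bu^2 + cu + d. Substituting each data point gives a linear system:
  a + b + c + d = 0
  8a + 4b + 2c + d = -41
  27a + 9b + 3c + d = -142
  216a + 36b + 6c + d = -1045
Solving the system yields a = -4, b = -6, c = 5, d = 5.
So f(u) = -4u^3 - 6u^2 + 5u + 5.
Check: f(3) = -142. ✓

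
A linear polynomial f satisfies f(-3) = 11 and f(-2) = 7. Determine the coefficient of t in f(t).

Write f(t) = at + b. Substituting each data point gives a linear system:
  -3a + b = 11
  -2a + b = 7
Solving the system yields a = -4, b = -1.
So f(t) = -4t - 1.
The leading coefficient is -4.

-4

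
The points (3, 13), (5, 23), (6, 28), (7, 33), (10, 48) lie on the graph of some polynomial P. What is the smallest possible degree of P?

1

Divided differences on the nodes 3, 5, 6, 7, 10:
  order 0: 13  23  28  33  48
  order 1: 5  5  5  5
  order 2: 0  0  0
  order 3: 0  0
  order 4: 0
The order-1 divided differences are all 5 (nonzero) and every higher order vanishes, so the data lies on a polynomial of degree exactly 1.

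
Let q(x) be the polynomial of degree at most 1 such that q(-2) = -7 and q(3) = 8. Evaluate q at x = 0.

-1

Write q(x) = ax + b. Substituting each data point gives a linear system:
  -2a + b = -7
  3a + b = 8
Solving the system yields a = 3, b = -1.
So q(x) = 3x - 1.
Then q(0) = -1.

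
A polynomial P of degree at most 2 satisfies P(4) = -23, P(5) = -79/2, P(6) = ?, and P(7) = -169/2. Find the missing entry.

On equispaced nodes a degree-2 polynomial has vanishing third forward difference, so
  - P(4) + 3·P(5) - 3·P(6) + P(7) = 0.
Substituting the known values and solving for P(6):
  -3·P(6) = 180
  P(6) = -60.

-60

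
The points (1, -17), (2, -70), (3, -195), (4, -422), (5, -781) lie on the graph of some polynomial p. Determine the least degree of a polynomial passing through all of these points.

Forward differences of the values at n = 1, 2, 3, 4, 5:
  p  : -17  -70  -195  -422  -781
  Δ  : -53  -125  -227  -359
  Δ^2: -72  -102  -132
  Δ^3: -30  -30
  Δ^4: 0
The third differences are constant (-30) and nonzero, while all higher differences vanish, so the minimal degree is 3.

3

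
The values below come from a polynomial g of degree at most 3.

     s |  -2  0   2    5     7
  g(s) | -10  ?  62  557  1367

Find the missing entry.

2

The 4 known points determine the degree-3 polynomial uniquely.
Write g(s) = as^3 + bs^2 + cs + d. Substituting each data point gives a linear system:
  -8a + 4b - 2c + d = -10
  8a + 4b + 2c + d = 62
  125a + 25b + 5c + d = 557
  343a + 49b + 7c + d = 1367
Solving the system yields a = 3, b = 6, c = 6, d = 2.
So g(s) = 3s^3 + 6s^2 + 6s + 2.
Then g(0) = 2.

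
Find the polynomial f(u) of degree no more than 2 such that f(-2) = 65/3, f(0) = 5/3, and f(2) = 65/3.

f(u) = 5u^2 + 5/3

Write f(u) = au^2 + bu + c. Substituting each data point gives a linear system:
  4a - 2b + c = 65/3
  c = 5/3
  4a + 2b + c = 65/3
Solving the system yields a = 5, b = 0, c = 5/3.
So f(u) = 5u² + 5/3.
Check: f(2) = 65/3. ✓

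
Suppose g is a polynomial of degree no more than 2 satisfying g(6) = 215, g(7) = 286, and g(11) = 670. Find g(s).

Write g(s) = as^2 + bs + c. Substituting each data point gives a linear system:
  36a + 6b + c = 215
  49a + 7b + c = 286
  121a + 11b + c = 670
Solving the system yields a = 5, b = 6, c = -1.
So g(s) = 5s^2 + 6s - 1.
Check: g(11) = 670. ✓

g(s) = 5s^2 + 6s - 1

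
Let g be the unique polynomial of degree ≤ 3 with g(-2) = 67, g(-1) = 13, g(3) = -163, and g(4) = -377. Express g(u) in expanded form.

Using the Lagrange interpolation formula with nodes -2, -1, 3, 4:
  L_0(u) = (u + 1)(u - 3)(u - 4) / -30
  L_1(u) = (u + 2)(u - 3)(u - 4) / 20
  L_2(u) = (u + 2)(u + 1)(u - 4) / -20
  L_3(u) = (u + 2)(u + 1)(u - 3) / 30
Then g(u) = 67·L_0(u) + 13·L_1(u) - 163·L_2(u) - 377·L_3(u).
Expanding and collecting terms gives g(u) = -6u^3 + 2u^2 - 6u - 1.
Check: g(3) = -163. ✓

g(u) = -6u^3 + 2u^2 - 6u - 1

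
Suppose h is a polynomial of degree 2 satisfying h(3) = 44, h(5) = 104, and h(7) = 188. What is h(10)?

Using the Lagrange interpolation formula with nodes 3, 5, 7:
  L_0(x) = (x - 5)(x - 7) / 8
  L_1(x) = (x - 3)(x - 7) / -4
  L_2(x) = (x - 3)(x - 5) / 8
Then h(x) = 44·L_0(x) + 104·L_1(x) + 188·L_2(x).
Expanding and collecting terms gives h(x) = 3x^2 + 6x - 1.
Evaluating at x = 10: h(10) = 359.

359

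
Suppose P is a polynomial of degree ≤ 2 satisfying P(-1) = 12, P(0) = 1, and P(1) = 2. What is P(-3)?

70

Write P(s) = as^2 + bs + c. Substituting each data point gives a linear system:
  a - b + c = 12
  c = 1
  a + b + c = 2
Solving the system yields a = 6, b = -5, c = 1.
So P(s) = 6s^2 - 5s + 1.
Then P(-3) = 70.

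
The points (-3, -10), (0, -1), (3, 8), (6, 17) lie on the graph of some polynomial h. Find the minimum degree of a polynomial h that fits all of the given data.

1

Forward differences of the values at s = -3, 0, 3, 6:
  h  : -10  -1  8  17
  Δ  : 9  9  9
  Δ^2: 0  0
  Δ^3: 0
The first differences are constant (9) and nonzero, while all higher differences vanish, so the minimal degree is 1.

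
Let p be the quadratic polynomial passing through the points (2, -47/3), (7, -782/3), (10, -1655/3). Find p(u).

p(u) = -6u^2 + 5u - 5/3

Write p(u) = au^2 + bu + c. Substituting each data point gives a linear system:
  4a + 2b + c = -47/3
  49a + 7b + c = -782/3
  100a + 10b + c = -1655/3
Solving the system yields a = -6, b = 5, c = -5/3.
So p(u) = -6u^2 + 5u - 5/3.
Check: p(10) = -1655/3. ✓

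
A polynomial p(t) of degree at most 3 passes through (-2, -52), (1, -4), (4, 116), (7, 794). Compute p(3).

Write p(t) = at^3 + bt^2 + ct + d. Substituting each data point gives a linear system:
  -8a + 4b - 2c + d = -52
  a + b + c + d = -4
  64a + 16b + 4c + d = 116
  343a + 49b + 7c + d = 794
Solving the system yields a = 3, b = -5, c = 2, d = -4.
So p(t) = 3t^3 - 5t^2 + 2t - 4.
Then p(3) = 38.

38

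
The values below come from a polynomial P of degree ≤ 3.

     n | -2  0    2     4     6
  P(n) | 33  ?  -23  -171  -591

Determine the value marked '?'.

-3

On equispaced nodes a degree-3 polynomial has vanishing fourth forward difference, so
  P(-2) - 4·P(0) + 6·P(2) - 4·P(4) + P(6) = 0.
Substituting the known values and solving for P(0):
  -4·P(0) = 12
  P(0) = -3.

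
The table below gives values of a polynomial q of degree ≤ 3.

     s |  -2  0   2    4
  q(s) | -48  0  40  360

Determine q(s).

Write q(s) = as^3 + bs^2 + cs + d. Substituting each data point gives a linear system:
  -8a + 4b - 2c + d = -48
  d = 0
  8a + 4b + 2c + d = 40
  64a + 16b + 4c + d = 360
Solving the system yields a = 6, b = -1, c = -2, d = 0.
So q(s) = 6s^3 - s^2 - 2s.
Check: q(-2) = -48. ✓

q(s) = 6s^3 - s^2 - 2s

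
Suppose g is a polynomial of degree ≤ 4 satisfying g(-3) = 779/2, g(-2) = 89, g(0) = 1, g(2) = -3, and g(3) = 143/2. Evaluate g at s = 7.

10159/2

Using the Lagrange interpolation formula with nodes -3, -2, 0, 2, 3:
  L_0(s) = (s + 2)s(s - 2)(s - 3) / 90
  L_1(s) = (s + 3)s(s - 2)(s - 3) / -40
  L_2(s) = (s + 3)(s + 2)(s - 2)(s - 3) / 36
  L_3(s) = (s + 3)(s + 2)s(s - 3) / -40
  L_4(s) = (s + 3)(s + 2)s(s - 2) / 90
Then g(s) = 779/2·L_0(s) + 89·L_1(s) + 1·L_2(s) - 3·L_3(s) + 143/2·L_4(s).
Expanding and collecting terms gives g(s) = 3s^4 - 6s^3 - (3/2)s^2 + s + 1.
Evaluating at s = 7: g(7) = 10159/2.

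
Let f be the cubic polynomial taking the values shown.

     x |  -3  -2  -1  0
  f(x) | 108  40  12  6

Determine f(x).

Write f(x) = ax^3 + bx^2 + cx + d. Substituting each data point gives a linear system:
  -27a + 9b - 3c + d = 108
  -8a + 4b - 2c + d = 40
  -a + b - c + d = 12
  d = 6
Solving the system yields a = -3, b = 2, c = -1, d = 6.
So f(x) = -3x^3 + 2x^2 - x + 6.
Check: f(-2) = 40. ✓

f(x) = -3x^3 + 2x^2 - x + 6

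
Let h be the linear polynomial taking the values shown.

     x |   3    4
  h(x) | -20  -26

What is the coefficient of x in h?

-6

Write h(x) = ax + b. Substituting each data point gives a linear system:
  3a + b = -20
  4a + b = -26
Solving the system yields a = -6, b = -2.
So h(x) = -6x - 2.
The leading coefficient is -6.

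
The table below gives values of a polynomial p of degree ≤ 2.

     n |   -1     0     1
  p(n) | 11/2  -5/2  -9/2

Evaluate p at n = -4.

Using the Lagrange interpolation formula with nodes -1, 0, 1:
  L_0(n) = n(n - 1) / 2
  L_1(n) = (n + 1)(n - 1) / -1
  L_2(n) = (n + 1)n / 2
Then p(n) = 11/2·L_0(n) - 5/2·L_1(n) - 9/2·L_2(n).
Expanding and collecting terms gives p(n) = 3n^2 - 5n - 5/2.
Evaluating at n = -4: p(-4) = 131/2.

131/2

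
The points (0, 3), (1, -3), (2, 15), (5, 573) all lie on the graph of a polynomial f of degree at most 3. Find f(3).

Using the Lagrange interpolation formula with nodes 0, 1, 2, 5:
  L_0(s) = (s - 1)(s - 2)(s - 5) / -10
  L_1(s) = s(s - 2)(s - 5) / 4
  L_2(s) = s(s - 1)(s - 5) / -6
  L_3(s) = s(s - 1)(s - 2) / 60
Then f(s) = 3·L_0(s) - 3·L_1(s) + 15·L_2(s) + 573·L_3(s).
Expanding and collecting terms gives f(s) = 6s³ - 6s² - 6s + 3.
Evaluating at s = 3: f(3) = 93.

93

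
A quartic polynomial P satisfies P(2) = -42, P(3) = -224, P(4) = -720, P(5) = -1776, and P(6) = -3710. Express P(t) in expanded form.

P(t) = -3t^4 + t^3 - t^2 - t + 4

Using the Lagrange interpolation formula with nodes 2, 3, 4, 5, 6:
  L_0(t) = (t - 3)(t - 4)(t - 5)(t - 6) / 24
  L_1(t) = (t - 2)(t - 4)(t - 5)(t - 6) / -6
  L_2(t) = (t - 2)(t - 3)(t - 5)(t - 6) / 4
  L_3(t) = (t - 2)(t - 3)(t - 4)(t - 6) / -6
  L_4(t) = (t - 2)(t - 3)(t - 4)(t - 5) / 24
Then P(t) = -42·L_0(t) - 224·L_1(t) - 720·L_2(t) - 1776·L_3(t) - 3710·L_4(t).
Expanding and collecting terms gives P(t) = -3t^4 + t^3 - t^2 - t + 4.
Check: P(3) = -224. ✓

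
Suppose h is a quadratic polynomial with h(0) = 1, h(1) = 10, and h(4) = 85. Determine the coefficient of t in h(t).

Write h(t) = at^2 + bt + c. Substituting each data point gives a linear system:
  c = 1
  a + b + c = 10
  16a + 4b + c = 85
Solving the system yields a = 4, b = 5, c = 1.
So h(t) = 4t^2 + 5t + 1.
The coefficient of t is 5.

5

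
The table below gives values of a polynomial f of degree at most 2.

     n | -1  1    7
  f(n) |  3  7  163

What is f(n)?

Write f(n) = an^2 + bn + c. Substituting each data point gives a linear system:
  a - b + c = 3
  a + b + c = 7
  49a + 7b + c = 163
Solving the system yields a = 3, b = 2, c = 2.
So f(n) = 3n² + 2n + 2.
Check: f(-1) = 3. ✓

f(n) = 3n^2 + 2n + 2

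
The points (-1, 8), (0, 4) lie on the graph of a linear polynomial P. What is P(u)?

Write P(u) = au + b. Substituting each data point gives a linear system:
  -a + b = 8
  b = 4
Solving the system yields a = -4, b = 4.
So P(u) = -4u + 4.
Check: P(0) = 4. ✓

P(u) = -4u + 4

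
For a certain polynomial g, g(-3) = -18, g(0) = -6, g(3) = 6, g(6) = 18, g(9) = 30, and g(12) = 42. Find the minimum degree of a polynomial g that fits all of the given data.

Forward differences of the values at u = -3, 0, 3, 6, 9, 12:
  g  : -18  -6  6  18  30  42
  Δ  : 12  12  12  12  12
  Δ^2: 0  0  0  0
  Δ^3: 0  0  0
  Δ^4: 0  0
  Δ^5: 0
The first differences are constant (12) and nonzero, while all higher differences vanish, so the minimal degree is 1.

1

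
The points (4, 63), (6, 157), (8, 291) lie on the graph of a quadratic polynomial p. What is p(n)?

p(n) = 5n^2 - 3n - 5

Write p(n) = an^2 + bn + c. Substituting each data point gives a linear system:
  16a + 4b + c = 63
  36a + 6b + c = 157
  64a + 8b + c = 291
Solving the system yields a = 5, b = -3, c = -5.
So p(n) = 5n^2 - 3n - 5.
Check: p(8) = 291. ✓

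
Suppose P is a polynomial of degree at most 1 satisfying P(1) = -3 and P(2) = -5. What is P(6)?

-13

Using the Lagrange interpolation formula with nodes 1, 2:
  L_0(u) = (u - 2) / -1
  L_1(u) = (u - 1) / 1
Then P(u) = -3·L_0(u) - 5·L_1(u).
Expanding and collecting terms gives P(u) = -2u - 1.
Evaluating at u = 6: P(6) = -13.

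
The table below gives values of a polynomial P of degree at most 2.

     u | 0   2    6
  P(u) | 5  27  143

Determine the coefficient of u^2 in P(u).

Write P(u) = au^2 + bu + c. Substituting each data point gives a linear system:
  c = 5
  4a + 2b + c = 27
  36a + 6b + c = 143
Solving the system yields a = 3, b = 5, c = 5.
So P(u) = 3u^2 + 5u + 5.
The leading coefficient is 3.

3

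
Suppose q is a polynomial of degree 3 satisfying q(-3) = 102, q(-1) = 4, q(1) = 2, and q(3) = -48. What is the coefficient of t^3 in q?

-3

Write q(t) = at^3 + bt^2 + ct + d. Substituting each data point gives a linear system:
  -27a + 9b - 3c + d = 102
  -a + b - c + d = 4
  a + b + c + d = 2
  27a + 9b + 3c + d = -48
Solving the system yields a = -3, b = 3, c = 2, d = 0.
So q(t) = -3t^3 + 3t^2 + 2t.
The leading coefficient is -3.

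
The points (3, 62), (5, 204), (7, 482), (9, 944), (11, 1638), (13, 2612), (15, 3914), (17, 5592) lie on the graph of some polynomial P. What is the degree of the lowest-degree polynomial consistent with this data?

Forward differences of the values at x = 3, 5, 7, 9, 11, 13, 15, 17:
  P  : 62  204  482  944  1638  2612  3914  5592
  Δ  : 142  278  462  694  974  1302  1678
  Δ^2: 136  184  232  280  328  376
  Δ^3: 48  48  48  48  48
  Δ^4: 0  0  0  0
  Δ^5: 0  0  0
  Δ^6: 0  0
  Δ^7: 0
The third differences are constant (48) and nonzero, while all higher differences vanish, so the minimal degree is 3.

3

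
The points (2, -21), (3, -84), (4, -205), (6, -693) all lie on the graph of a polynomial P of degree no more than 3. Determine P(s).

Using the Lagrange interpolation formula with nodes 2, 3, 4, 6:
  L_0(s) = (s - 3)(s - 4)(s - 6) / -8
  L_1(s) = (s - 2)(s - 4)(s - 6) / 3
  L_2(s) = (s - 2)(s - 3)(s - 6) / -4
  L_3(s) = (s - 2)(s - 3)(s - 4) / 24
Then P(s) = -21·L_0(s) - 84·L_1(s) - 205·L_2(s) - 693·L_3(s).
Expanding and collecting terms gives P(s) = -3s³ - 2s² + 4s + 3.
Check: P(4) = -205. ✓

P(s) = -3s^3 - 2s^2 + 4s + 3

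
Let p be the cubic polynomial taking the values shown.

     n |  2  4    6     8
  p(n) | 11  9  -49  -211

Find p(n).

p(n) = -n^3 + 5n^2 - 3n + 5

Write p(n) = an^3 + bn^2 + cn + d. Substituting each data point gives a linear system:
  8a + 4b + 2c + d = 11
  64a + 16b + 4c + d = 9
  216a + 36b + 6c + d = -49
  512a + 64b + 8c + d = -211
Solving the system yields a = -1, b = 5, c = -3, d = 5.
So p(n) = -n³ + 5n² - 3n + 5.
Check: p(8) = -211. ✓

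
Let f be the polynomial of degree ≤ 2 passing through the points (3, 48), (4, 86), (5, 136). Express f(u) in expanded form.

Write f(u) = au^2 + bu + c. Substituting each data point gives a linear system:
  9a + 3b + c = 48
  16a + 4b + c = 86
  25a + 5b + c = 136
Solving the system yields a = 6, b = -4, c = 6.
So f(u) = 6u^2 - 4u + 6.
Check: f(4) = 86. ✓

f(u) = 6u^2 - 4u + 6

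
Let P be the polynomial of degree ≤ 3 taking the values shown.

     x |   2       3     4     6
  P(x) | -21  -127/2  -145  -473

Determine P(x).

Write P(x) = ax^3 + bx^2 + cx + d. Substituting each data point gives a linear system:
  8a + 4b + 2c + d = -21
  27a + 9b + 3c + d = -127/2
  64a + 16b + 4c + d = -145
  216a + 36b + 6c + d = -473
Solving the system yields a = -2, b = -3/2, c = 3, d = -5.
So P(x) = -2x³ - (3/2)x² + 3x - 5.
Check: P(6) = -473. ✓

P(x) = -2x^3 - (3/2)x^2 + 3x - 5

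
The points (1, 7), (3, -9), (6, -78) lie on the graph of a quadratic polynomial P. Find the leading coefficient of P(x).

Write P(x) = ax^2 + bx + c. Substituting each data point gives a linear system:
  a + b + c = 7
  9a + 3b + c = -9
  36a + 6b + c = -78
Solving the system yields a = -3, b = 4, c = 6.
So P(x) = -3x^2 + 4x + 6.
The leading coefficient is -3.

-3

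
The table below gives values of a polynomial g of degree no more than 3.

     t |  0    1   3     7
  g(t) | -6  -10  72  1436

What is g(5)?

474

Using the Lagrange interpolation formula with nodes 0, 1, 3, 7:
  L_0(t) = (t - 1)(t - 3)(t - 7) / -21
  L_1(t) = t(t - 3)(t - 7) / 12
  L_2(t) = t(t - 1)(t - 7) / -24
  L_3(t) = t(t - 1)(t - 3) / 168
Then g(t) = -6·L_0(t) - 10·L_1(t) + 72·L_2(t) + 1436·L_3(t).
Expanding and collecting terms gives g(t) = 5t³ - 5t² - 4t - 6.
Evaluating at t = 5: g(5) = 474.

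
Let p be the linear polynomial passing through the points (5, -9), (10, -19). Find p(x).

p(x) = -2x + 1

Using the Lagrange interpolation formula with nodes 5, 10:
  L_0(x) = (x - 10) / -5
  L_1(x) = (x - 5) / 5
Then p(x) = -9·L_0(x) - 19·L_1(x).
Expanding and collecting terms gives p(x) = -2x + 1.
Check: p(10) = -19. ✓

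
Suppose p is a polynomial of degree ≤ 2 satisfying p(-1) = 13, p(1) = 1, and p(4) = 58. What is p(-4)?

Write p(u) = au^2 + bu + c. Substituting each data point gives a linear system:
  a - b + c = 13
  a + b + c = 1
  16a + 4b + c = 58
Solving the system yields a = 5, b = -6, c = 2.
So p(u) = 5u^2 - 6u + 2.
Then p(-4) = 106.

106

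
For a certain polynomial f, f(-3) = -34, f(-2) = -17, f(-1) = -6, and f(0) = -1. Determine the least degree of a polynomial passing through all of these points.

Forward differences of the values at u = -3, -2, -1, 0:
  f  : -34  -17  -6  -1
  Δ  : 17  11  5
  Δ^2: -6  -6
  Δ^3: 0
The second differences are constant (-6) and nonzero, while all higher differences vanish, so the minimal degree is 2.

2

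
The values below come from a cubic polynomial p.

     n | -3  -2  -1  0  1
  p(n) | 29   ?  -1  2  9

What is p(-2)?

On equispaced nodes a degree-3 polynomial has vanishing fourth forward difference, so
  p(-3) - 4·p(-2) + 6·p(-1) - 4·p(0) + p(1) = 0.
Substituting the known values and solving for p(-2):
  -4·p(-2) = -24
  p(-2) = 6.

6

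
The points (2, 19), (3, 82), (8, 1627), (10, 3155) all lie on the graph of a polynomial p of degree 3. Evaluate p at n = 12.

Using the Lagrange interpolation formula with nodes 2, 3, 8, 10:
  L_0(n) = (n - 3)(n - 8)(n - 10) / -48
  L_1(n) = (n - 2)(n - 8)(n - 10) / 35
  L_2(n) = (n - 2)(n - 3)(n - 10) / -60
  L_3(n) = (n - 2)(n - 3)(n - 8) / 112
Then p(n) = 19·L_0(n) + 82·L_1(n) + 1627·L_2(n) + 3155·L_3(n).
Expanding and collecting terms gives p(n) = 3n³ + 2n² - 4n - 5.
Evaluating at n = 12: p(12) = 5419.

5419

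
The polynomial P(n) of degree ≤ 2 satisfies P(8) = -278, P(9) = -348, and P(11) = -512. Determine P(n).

Using the Lagrange interpolation formula with nodes 8, 9, 11:
  L_0(n) = (n - 9)(n - 11) / 3
  L_1(n) = (n - 8)(n - 11) / -2
  L_2(n) = (n - 8)(n - 9) / 6
Then P(n) = -278·L_0(n) - 348·L_1(n) - 512·L_2(n).
Expanding and collecting terms gives P(n) = -4n^2 - 2n - 6.
Check: P(11) = -512. ✓

P(n) = -4n^2 - 2n - 6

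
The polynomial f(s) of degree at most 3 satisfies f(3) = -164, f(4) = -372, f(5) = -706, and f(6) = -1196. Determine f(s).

f(s) = -5s^3 - 3s^2 - 2s + 4

Write f(s) = as^3 + bs^2 + cs + d. Substituting each data point gives a linear system:
  27a + 9b + 3c + d = -164
  64a + 16b + 4c + d = -372
  125a + 25b + 5c + d = -706
  216a + 36b + 6c + d = -1196
Solving the system yields a = -5, b = -3, c = -2, d = 4.
So f(s) = -5s³ - 3s² - 2s + 4.
Check: f(3) = -164. ✓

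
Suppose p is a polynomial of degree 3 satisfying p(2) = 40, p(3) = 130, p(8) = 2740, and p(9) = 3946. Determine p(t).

p(t) = 6t^3 - 6t^2 + 6t + 4

Write p(t) = at^3 + bt^2 + ct + d. Substituting each data point gives a linear system:
  8a + 4b + 2c + d = 40
  27a + 9b + 3c + d = 130
  512a + 64b + 8c + d = 2740
  729a + 81b + 9c + d = 3946
Solving the system yields a = 6, b = -6, c = 6, d = 4.
So p(t) = 6t^3 - 6t^2 + 6t + 4.
Check: p(3) = 130. ✓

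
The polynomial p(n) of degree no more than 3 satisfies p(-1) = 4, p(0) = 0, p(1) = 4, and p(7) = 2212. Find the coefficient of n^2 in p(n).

4

Write p(n) = an^3 + bn^2 + cn + d. Substituting each data point gives a linear system:
  -a + b - c + d = 4
  d = 0
  a + b + c + d = 4
  343a + 49b + 7c + d = 2212
Solving the system yields a = 6, b = 4, c = -6, d = 0.
So p(n) = 6n^3 + 4n^2 - 6n.
The coefficient of n^2 is 4.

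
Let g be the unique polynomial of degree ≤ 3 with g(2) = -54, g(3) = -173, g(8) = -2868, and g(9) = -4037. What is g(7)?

Write g(x) = ax^3 + bx^2 + cx + d. Substituting each data point gives a linear system:
  8a + 4b + 2c + d = -54
  27a + 9b + 3c + d = -173
  512a + 64b + 8c + d = -2868
  729a + 81b + 9c + d = -4037
Solving the system yields a = -5, b = -5, c = 1, d = 4.
So g(x) = -5x^3 - 5x^2 + x + 4.
Then g(7) = -1949.

-1949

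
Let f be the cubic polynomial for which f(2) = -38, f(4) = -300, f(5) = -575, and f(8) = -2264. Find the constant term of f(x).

0

Write f(x) = ax^3 + bx^2 + cx + d. Substituting each data point gives a linear system:
  8a + 4b + 2c + d = -38
  64a + 16b + 4c + d = -300
  125a + 25b + 5c + d = -575
  512a + 64b + 8c + d = -2264
Solving the system yields a = -4, b = -4, c = 5, d = 0.
So f(x) = -4x³ - 4x² + 5x.
The constant term is 0.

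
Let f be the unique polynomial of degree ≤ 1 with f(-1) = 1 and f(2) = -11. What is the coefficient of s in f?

-4

Write f(s) = as + b. Substituting each data point gives a linear system:
  -a + b = 1
  2a + b = -11
Solving the system yields a = -4, b = -3.
So f(s) = -4s - 3.
The leading coefficient is -4.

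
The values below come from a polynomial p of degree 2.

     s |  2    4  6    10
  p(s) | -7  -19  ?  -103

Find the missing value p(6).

The 3 known points determine the degree-2 polynomial uniquely.
Write p(s) = as^2 + bs + c. Substituting each data point gives a linear system:
  4a + 2b + c = -7
  16a + 4b + c = -19
  100a + 10b + c = -103
Solving the system yields a = -1, b = 0, c = -3.
So p(s) = -s^2 - 3.
Then p(6) = -39.

-39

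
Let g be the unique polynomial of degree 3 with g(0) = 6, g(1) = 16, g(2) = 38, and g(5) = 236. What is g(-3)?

Write g(x) = ax^3 + bx^2 + cx + d. Substituting each data point gives a linear system:
  d = 6
  a + b + c + d = 16
  8a + 4b + 2c + d = 38
  125a + 25b + 5c + d = 236
Solving the system yields a = 1, b = 3, c = 6, d = 6.
So g(x) = x^3 + 3x^2 + 6x + 6.
Then g(-3) = -12.

-12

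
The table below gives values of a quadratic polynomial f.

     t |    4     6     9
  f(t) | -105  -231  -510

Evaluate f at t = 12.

Using the Lagrange interpolation formula with nodes 4, 6, 9:
  L_0(t) = (t - 6)(t - 9) / 10
  L_1(t) = (t - 4)(t - 9) / -6
  L_2(t) = (t - 4)(t - 6) / 15
Then f(t) = -105·L_0(t) - 231·L_1(t) - 510·L_2(t).
Expanding and collecting terms gives f(t) = -6t^2 - 3t + 3.
Evaluating at t = 12: f(12) = -897.

-897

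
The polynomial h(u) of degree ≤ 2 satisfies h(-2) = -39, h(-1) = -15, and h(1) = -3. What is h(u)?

Write h(u) = au^2 + bu + c. Substituting each data point gives a linear system:
  4a - 2b + c = -39
  a - b + c = -15
  a + b + c = -3
Solving the system yields a = -6, b = 6, c = -3.
So h(u) = -6u^2 + 6u - 3.
Check: h(-2) = -39. ✓

h(u) = -6u^2 + 6u - 3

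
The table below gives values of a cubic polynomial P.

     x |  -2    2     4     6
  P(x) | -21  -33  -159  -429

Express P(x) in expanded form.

Using the Lagrange interpolation formula with nodes -2, 2, 4, 6:
  L_0(x) = (x - 2)(x - 4)(x - 6) / -192
  L_1(x) = (x + 2)(x - 4)(x - 6) / 32
  L_2(x) = (x + 2)(x - 2)(x - 6) / -24
  L_3(x) = (x + 2)(x - 2)(x - 4) / 64
Then P(x) = -21·L_0(x) - 33·L_1(x) - 159·L_2(x) - 429·L_3(x).
Expanding and collecting terms gives P(x) = -x^3 - 6x^2 + x - 3.
Check: P(-2) = -21. ✓

P(x) = -x^3 - 6x^2 + x - 3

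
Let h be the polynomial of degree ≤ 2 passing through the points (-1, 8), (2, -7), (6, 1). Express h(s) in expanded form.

Using the Lagrange interpolation formula with nodes -1, 2, 6:
  L_0(s) = (s - 2)(s - 6) / 21
  L_1(s) = (s + 1)(s - 6) / -12
  L_2(s) = (s + 1)(s - 2) / 28
Then h(s) = 8·L_0(s) - 7·L_1(s) + 1·L_2(s).
Expanding and collecting terms gives h(s) = s^2 - 6s + 1.
Check: h(6) = 1. ✓

h(s) = s^2 - 6s + 1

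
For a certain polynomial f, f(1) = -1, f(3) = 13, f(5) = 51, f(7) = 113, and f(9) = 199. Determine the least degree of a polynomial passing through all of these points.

2

Forward differences of the values at s = 1, 3, 5, 7, 9:
  f  : -1  13  51  113  199
  Δ  : 14  38  62  86
  Δ^2: 24  24  24
  Δ^3: 0  0
  Δ^4: 0
The second differences are constant (24) and nonzero, while all higher differences vanish, so the minimal degree is 2.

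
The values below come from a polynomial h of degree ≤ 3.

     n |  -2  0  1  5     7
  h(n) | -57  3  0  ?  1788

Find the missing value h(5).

The 4 known points determine the degree-3 polynomial uniquely.
Write h(n) = an^3 + bn^2 + cn + d. Substituting each data point gives a linear system:
  -8a + 4b - 2c + d = -57
  d = 3
  a + b + c + d = 0
  343a + 49b + 7c + d = 1788
Solving the system yields a = 6, b = -5, c = -4, d = 3.
So h(n) = 6n^3 - 5n^2 - 4n + 3.
Then h(5) = 608.

608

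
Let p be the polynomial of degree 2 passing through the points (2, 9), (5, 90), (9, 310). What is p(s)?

Write p(s) = as^2 + bs + c. Substituting each data point gives a linear system:
  4a + 2b + c = 9
  25a + 5b + c = 90
  81a + 9b + c = 310
Solving the system yields a = 4, b = -1, c = -5.
So p(s) = 4s^2 - s - 5.
Check: p(2) = 9. ✓

p(s) = 4s^2 - s - 5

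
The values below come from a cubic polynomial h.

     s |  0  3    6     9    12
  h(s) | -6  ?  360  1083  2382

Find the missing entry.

51

On equispaced nodes a degree-3 polynomial has vanishing fourth forward difference, so
  h(0) - 4·h(3) + 6·h(6) - 4·h(9) + h(12) = 0.
Substituting the known values and solving for h(3):
  -4·h(3) = -204
  h(3) = 51.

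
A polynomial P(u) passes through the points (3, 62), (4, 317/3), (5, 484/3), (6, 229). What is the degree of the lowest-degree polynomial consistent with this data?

2

Forward differences of the values at u = 3, 4, 5, 6:
  P  : 62  317/3  484/3  229
  Δ  : 131/3  167/3  203/3
  Δ^2: 12  12
  Δ^3: 0
The second differences are constant (12) and nonzero, while all higher differences vanish, so the minimal degree is 2.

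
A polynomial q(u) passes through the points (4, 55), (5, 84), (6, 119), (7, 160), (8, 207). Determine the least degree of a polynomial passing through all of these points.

2

Forward differences of the values at u = 4, 5, 6, 7, 8:
  q  : 55  84  119  160  207
  Δ  : 29  35  41  47
  Δ^2: 6  6  6
  Δ^3: 0  0
  Δ^4: 0
The second differences are constant (6) and nonzero, while all higher differences vanish, so the minimal degree is 2.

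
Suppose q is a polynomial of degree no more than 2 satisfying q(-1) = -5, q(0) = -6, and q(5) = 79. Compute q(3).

Write q(x) = ax^2 + bx + c. Substituting each data point gives a linear system:
  a - b + c = -5
  c = -6
  25a + 5b + c = 79
Solving the system yields a = 3, b = 2, c = -6.
So q(x) = 3x² + 2x - 6.
Then q(3) = 27.

27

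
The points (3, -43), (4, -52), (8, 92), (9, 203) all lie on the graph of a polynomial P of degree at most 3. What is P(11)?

Using the Lagrange interpolation formula with nodes 3, 4, 8, 9:
  L_0(u) = (u - 4)(u - 8)(u - 9) / -30
  L_1(u) = (u - 3)(u - 8)(u - 9) / 20
  L_2(u) = (u - 3)(u - 4)(u - 9) / -20
  L_3(u) = (u - 3)(u - 4)(u - 8) / 30
Then P(u) = -43·L_0(u) - 52·L_1(u) + 92·L_2(u) + 203·L_3(u).
Expanding and collecting terms gives P(u) = u^3 - 6u^2 - 4u - 4.
Evaluating at u = 11: P(11) = 557.

557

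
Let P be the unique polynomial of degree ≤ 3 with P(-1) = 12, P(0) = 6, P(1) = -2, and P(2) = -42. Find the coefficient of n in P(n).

Write P(n) = an^3 + bn^2 + cn + d. Substituting each data point gives a linear system:
  -a + b - c + d = 12
  d = 6
  a + b + c + d = -2
  8a + 4b + 2c + d = -42
Solving the system yields a = -5, b = -1, c = -2, d = 6.
So P(n) = -5n^3 - n^2 - 2n + 6.
The coefficient of n is -2.

-2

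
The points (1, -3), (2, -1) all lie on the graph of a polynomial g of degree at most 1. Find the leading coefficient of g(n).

2

Write g(n) = an + b. Substituting each data point gives a linear system:
  a + b = -3
  2a + b = -1
Solving the system yields a = 2, b = -5.
So g(n) = 2n - 5.
The leading coefficient is 2.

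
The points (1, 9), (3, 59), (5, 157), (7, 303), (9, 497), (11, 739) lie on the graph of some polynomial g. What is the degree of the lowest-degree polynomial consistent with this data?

2

Forward differences of the values at t = 1, 3, 5, 7, 9, 11:
  g  : 9  59  157  303  497  739
  Δ  : 50  98  146  194  242
  Δ^2: 48  48  48  48
  Δ^3: 0  0  0
  Δ^4: 0  0
  Δ^5: 0
The second differences are constant (48) and nonzero, while all higher differences vanish, so the minimal degree is 2.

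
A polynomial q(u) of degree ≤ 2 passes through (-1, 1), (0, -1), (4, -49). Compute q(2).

Using the Lagrange interpolation formula with nodes -1, 0, 4:
  L_0(u) = u(u - 4) / 5
  L_1(u) = (u + 1)(u - 4) / -4
  L_2(u) = (u + 1)u / 20
Then q(u) = 1·L_0(u) - 1·L_1(u) - 49·L_2(u).
Expanding and collecting terms gives q(u) = -2u² - 4u - 1.
Evaluating at u = 2: q(2) = -17.

-17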